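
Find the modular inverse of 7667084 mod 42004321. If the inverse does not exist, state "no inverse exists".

37403493

Run Euclid on (42004321, 7667084):
42004321 = 5×7667084 + 3668901
7667084 = 2×3668901 + 329282
3668901 = 11×329282 + 46799
329282 = 7×46799 + 1689
46799 = 27×1689 + 1196
1689 = 1×1196 + 493
1196 = 2×493 + 210
493 = 2×210 + 73
210 = 2×73 + 64
73 = 1×64 + 9
64 = 7×9 + 1
9 = 9×1 + 0
The gcd is 1. Working backward:
1 = 64 − 7·9
1 = −7·73 + 8·64
1 = 8·210 − 23·73
1 = −23·493 + 54·210
1 = 54·1196 − 131·493
1 = −131·1689 + 185·1196
1 = 185·46799 − 5126·1689
1 = −5126·329282 + 36067·46799
1 = 36067·3668901 − 401863·329282
1 = −401863·7667084 + 839793·3668901
1 = 839793·42004321 − 4600828·7667084
Thus 7667084·(-4600828) ≡ 1 (mod 42004321); reducing, -4600828 mod 42004321 = 37403493.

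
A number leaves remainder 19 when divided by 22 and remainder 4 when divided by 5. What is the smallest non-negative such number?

Write x = 19 + 22·k. Then 22·k ≡ 4 − 19 ≡ 0 (mod 5).
Need 22⁻¹ mod 5. Extended Euclid on (5, 2):
5 = 2*2 + 1
2 = 2*1 + 0
Back-substitute:
1 = 5 − 2·2
22⁻¹ ≡ 3 (mod 5), so k ≡ 3·0 ≡ 0 (mod 5).
x = 19 + 22·0 = 19.

19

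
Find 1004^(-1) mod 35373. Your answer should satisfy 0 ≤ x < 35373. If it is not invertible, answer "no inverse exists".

27023

Apply the Euclidean algorithm to 35373 and 1004:
35373 = 35*1004 + 233
1004 = 4*233 + 72
233 = 3*72 + 17
72 = 4*17 + 4
17 = 4*4 + 1
4 = 4*1 + 0
gcd = 1, so the inverse exists. Back-substitute:
1 = 17 − 4·4
1 = −4·72 + 17·17
1 = 17·233 − 55·72
1 = −55·1004 + 237·233
1 = 237·35373 − 8350·1004
Thus 1004·(-8350) ≡ 1 (mod 35373); reducing, -8350 mod 35373 = 27023.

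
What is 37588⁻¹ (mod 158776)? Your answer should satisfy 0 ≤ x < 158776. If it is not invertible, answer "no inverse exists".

no inverse exists

Compute gcd(37588, 158776):
158776 = 4·37588 + 8424
37588 = 4·8424 + 3892
8424 = 2·3892 + 640
3892 = 6·640 + 52
640 = 12·52 + 16
52 = 3·16 + 4
16 = 4·4 + 0
Since gcd = 4 > 1, 37588 is not a unit mod 158776.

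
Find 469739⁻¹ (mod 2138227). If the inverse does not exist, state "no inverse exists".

1293504

Extended Euclidean algorithm:
2138227 = 4×469739 + 259271
469739 = 1×259271 + 210468
259271 = 1×210468 + 48803
210468 = 4×48803 + 15256
48803 = 3×15256 + 3035
15256 = 5×3035 + 81
3035 = 37×81 + 38
81 = 2×38 + 5
38 = 7×5 + 3
5 = 1×3 + 2
3 = 1×2 + 1
2 = 2×1 + 0
gcd = 1, so the inverse exists. Back-substitute:
1 = 3 − 2
1 = −5 + 2·3
1 = 2·38 − 15·5
1 = −15·81 + 32·38
1 = 32·3035 − 1199·81
1 = −1199·15256 + 6027·3035
1 = 6027·48803 − 19280·15256
1 = −19280·210468 + 83147·48803
1 = 83147·259271 − 102427·210468
1 = −102427·469739 + 185574·259271
1 = 185574·2138227 − 844723·469739
Hence 469739⁻¹ ≡ -844723 ≡ 1293504 (mod 2138227).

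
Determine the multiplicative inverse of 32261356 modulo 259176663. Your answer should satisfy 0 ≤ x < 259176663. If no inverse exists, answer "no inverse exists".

195210703

Apply the Euclidean algorithm to 259176663 and 32261356:
259176663 = 8×32261356 + 1085815
32261356 = 29×1085815 + 772721
1085815 = 1×772721 + 313094
772721 = 2×313094 + 146533
313094 = 2×146533 + 20028
146533 = 7×20028 + 6337
20028 = 3×6337 + 1017
6337 = 6×1017 + 235
1017 = 4×235 + 77
235 = 3×77 + 4
77 = 19×4 + 1
4 = 4×1 + 0
The gcd is 1. Working backward:
1 = 77 − 19·4
1 = −19·235 + 58·77
1 = 58·1017 − 251·235
1 = −251·6337 + 1564·1017
1 = 1564·20028 − 4943·6337
1 = −4943·146533 + 36165·20028
1 = 36165·313094 − 77273·146533
1 = −77273·772721 + 190711·313094
1 = 190711·1085815 − 267984·772721
1 = −267984·32261356 + 7962247·1085815
1 = 7962247·259176663 − 63965960·32261356
Hence 32261356⁻¹ ≡ -63965960 ≡ 195210703 (mod 259176663).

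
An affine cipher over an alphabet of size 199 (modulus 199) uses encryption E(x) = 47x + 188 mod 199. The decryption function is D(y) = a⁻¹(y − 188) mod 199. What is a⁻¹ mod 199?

Extended Euclidean algorithm:
199 = 4·47 + 11
47 = 4·11 + 3
11 = 3·3 + 2
3 = 1·2 + 1
2 = 2·1 + 0
Since gcd(47, 199) = 1, back-substitute to write 1 as a combination:
1 = 3 − 2
1 = −11 + 4·3
1 = 4·47 − 17·11
1 = −17·199 + 72·47
So 47·72 ≡ 1 (mod 199).

72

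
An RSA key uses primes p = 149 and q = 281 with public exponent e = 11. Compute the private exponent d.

φ(n) = (p−1)(q−1) = 148·280 = 41440.
Need d with 11·d ≡ 1 (mod 41440). Apply the extended Euclidean algorithm:
41440 = 3767×11 + 3
11 = 3×3 + 2
3 = 1×2 + 1
2 = 2×1 + 0
Back-substitute:
1 = 3 − 2
1 = −11 + 4·3
1 = 4·41440 − 15069·11
So 11·(-15069) ≡ 1 (mod 41440), hence d ≡ -15069 ≡ 26371 (mod 41440).

26371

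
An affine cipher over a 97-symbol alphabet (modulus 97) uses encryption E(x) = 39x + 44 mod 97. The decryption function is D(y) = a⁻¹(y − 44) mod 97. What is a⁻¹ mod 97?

5

Extended Euclidean algorithm:
97 = 2×39 + 19
39 = 2×19 + 1
19 = 19×1 + 0
Since gcd(39, 97) = 1, back-substitute to write 1 as a combination:
1 = 39 − 2·19
1 = −2·97 + 5·39
So 39·5 ≡ 1 (mod 97).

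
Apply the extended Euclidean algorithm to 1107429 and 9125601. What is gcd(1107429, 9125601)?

Repeated division:
9125601 = 8·1107429 + 266169
1107429 = 4·266169 + 42753
266169 = 6·42753 + 9651
42753 = 4·9651 + 4149
9651 = 2·4149 + 1353
4149 = 3·1353 + 90
1353 = 15·90 + 3
90 = 30·3 + 0
gcd(1107429, 9125601) = 3.
Express as a combination:
3 = 1353 − 15·90
3 = −15·4149 + 46·1353
3 = 46·9651 − 107·4149
3 = −107·42753 + 474·9651
3 = 474·266169 − 2951·42753
3 = −2951·1107429 + 12278·266169
3 = 12278·9125601 − 101175·1107429
So 3 = (12278)·9125601 + (-101175)·1107429.

3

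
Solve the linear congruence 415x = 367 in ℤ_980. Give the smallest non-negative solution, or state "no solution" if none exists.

no solution

gcd(415, 980):
980 = 2×415 + 150
415 = 2×150 + 115
150 = 1×115 + 35
115 = 3×35 + 10
35 = 3×10 + 5
10 = 2×5 + 0
gcd = 5, but 5 ∤ 367, so the congruence has no solution.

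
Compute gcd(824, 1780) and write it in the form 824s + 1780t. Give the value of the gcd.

Repeated division:
1780 = 2*824 + 132
824 = 6*132 + 32
132 = 4*32 + 4
32 = 8*4 + 0
gcd(824, 1780) = 4.
Working backward:
4 = 132 − 4·32
4 = −4·824 + 25·132
4 = 25·1780 − 54·824
So 4 = (25)·1780 + (-54)·824.

4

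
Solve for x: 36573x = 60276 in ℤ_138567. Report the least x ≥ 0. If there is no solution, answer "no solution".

First find gcd(36573, 138567):
138567 = 3×36573 + 28848
36573 = 1×28848 + 7725
28848 = 3×7725 + 5673
7725 = 1×5673 + 2052
5673 = 2×2052 + 1569
2052 = 1×1569 + 483
1569 = 3×483 + 120
483 = 4×120 + 3
120 = 40×3 + 0
gcd = 3 and 3 | 60276, so solutions exist. Divide through by 3: 12191x ≡ 20092 (mod 46189).
Now find 12191⁻¹ mod 46189:
46189 = 3*12191 + 9616
12191 = 1*9616 + 2575
9616 = 3*2575 + 1891
2575 = 1*1891 + 684
1891 = 2*684 + 523
684 = 1*523 + 161
523 = 3*161 + 40
161 = 4*40 + 1
40 = 40*1 + 0
Back-substitute:
1 = 161 − 4·40
1 = −4·523 + 13·161
1 = 13·684 − 17·523
1 = −17·1891 + 47·684
1 = 47·2575 − 64·1891
1 = −64·9616 + 239·2575
1 = 239·12191 − 303·9616
1 = −303·46189 + 1148·12191
So 12191⁻¹ ≡ 1148 (mod 46189).
Then x ≡ 1148·20092 ≡ 17305 (mod 46189); the smallest non-negative solution is x = 17305.

17305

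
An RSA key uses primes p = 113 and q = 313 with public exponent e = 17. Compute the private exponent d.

30833

φ(n) = (p−1)(q−1) = 112·312 = 34944.
Need d with 17·d ≡ 1 (mod 34944). Apply the extended Euclidean algorithm:
34944 = 2055×17 + 9
17 = 1×9 + 8
9 = 1×8 + 1
8 = 8×1 + 0
Back-substitute:
1 = 9 − 8
1 = −17 + 2·9
1 = 2·34944 − 4111·17
So 17·(-4111) ≡ 1 (mod 34944), hence d ≡ -4111 ≡ 30833 (mod 34944).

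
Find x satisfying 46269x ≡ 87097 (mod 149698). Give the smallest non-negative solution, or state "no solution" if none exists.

First find gcd(46269, 149698):
149698 = 3×46269 + 10891
46269 = 4×10891 + 2705
10891 = 4×2705 + 71
2705 = 38×71 + 7
71 = 10×7 + 1
7 = 7×1 + 0
gcd = 1, so a unique solution mod 149698 exists.
Back-substitute for the Bézout coefficients:
1 = 71 − 10·7
1 = −10·2705 + 381·71
1 = 381·10891 − 1534·2705
1 = −1534·46269 + 6517·10891
1 = 6517·149698 − 21085·46269
So 46269·(-21085) ≡ 1 (mod 149698), giving 46269⁻¹ ≡ 128613.
x ≡ 46269⁻¹·87097 ≡ 128613·87097 ≡ 54819 (mod 149698).

54819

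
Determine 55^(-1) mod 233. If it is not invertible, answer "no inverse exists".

Run Euclid on (233, 55):
233 = 4·55 + 13
55 = 4·13 + 3
13 = 4·3 + 1
3 = 3·1 + 0
The gcd is 1. Working backward:
1 = 13 − 4·3
1 = −4·55 + 17·13
1 = 17·233 − 72·55
So 55·(-72) ≡ 1 (mod 233), and -72 ≡ 161 (mod 233).

161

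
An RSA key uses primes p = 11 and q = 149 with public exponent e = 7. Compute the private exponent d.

423

φ(n) = (p−1)(q−1) = 10·148 = 1480.
Need d with 7·d ≡ 1 (mod 1480). Apply the extended Euclidean algorithm:
1480 = 211×7 + 3
7 = 2×3 + 1
3 = 3×1 + 0
Back-substitute:
1 = 7 − 2·3
1 = −2·1480 + 423·7
So 7·423 ≡ 1 (mod 1480), hence d = 423.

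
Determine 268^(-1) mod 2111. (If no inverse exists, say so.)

512

Run Euclid on (2111, 268):
2111 = 7*268 + 235
268 = 1*235 + 33
235 = 7*33 + 4
33 = 8*4 + 1
4 = 4*1 + 0
The gcd is 1. Working backward:
1 = 33 − 8·4
1 = −8·235 + 57·33
1 = 57·268 − 65·235
1 = −65·2111 + 512·268
So 268·512 ≡ 1 (mod 2111).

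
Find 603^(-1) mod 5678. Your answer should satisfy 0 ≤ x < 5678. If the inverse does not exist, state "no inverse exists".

Run Euclid on (5678, 603):
5678 = 9*603 + 251
603 = 2*251 + 101
251 = 2*101 + 49
101 = 2*49 + 3
49 = 16*3 + 1
3 = 3*1 + 0
gcd = 1, so the inverse exists. Back-substitute:
1 = 49 − 16·3
1 = −16·101 + 33·49
1 = 33·251 − 82·101
1 = −82·603 + 197·251
1 = 197·5678 − 1855·603
Hence 603⁻¹ ≡ -1855 ≡ 3823 (mod 5678).

3823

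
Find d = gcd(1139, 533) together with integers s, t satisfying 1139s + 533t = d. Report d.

Euclidean algorithm:
1139 = 2×533 + 73
533 = 7×73 + 22
73 = 3×22 + 7
22 = 3×7 + 1
7 = 7×1 + 0
gcd(1139, 533) = 1.
Back-substituting:
1 = 22 − 3·7
1 = −3·73 + 10·22
1 = 10·533 − 73·73
1 = −73·1139 + 156·533
So 1 = (-73)·1139 + (156)·533.

1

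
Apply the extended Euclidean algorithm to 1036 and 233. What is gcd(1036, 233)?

Euclidean algorithm:
1036 = 4×233 + 104
233 = 2×104 + 25
104 = 4×25 + 4
25 = 6×4 + 1
4 = 4×1 + 0
gcd(1036, 233) = 1.
Working backward:
1 = 25 − 6·4
1 = −6·104 + 25·25
1 = 25·233 − 56·104
1 = −56·1036 + 249·233
So 1 = (-56)·1036 + (249)·233.

1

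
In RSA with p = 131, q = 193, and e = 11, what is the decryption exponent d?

φ(n) = (p−1)(q−1) = 130·192 = 24960.
Need d with 11·d ≡ 1 (mod 24960). Apply the extended Euclidean algorithm:
24960 = 2269*11 + 1
11 = 11*1 + 0
Back-substitute:
1 = 24960 − 2269·11
So 11·(-2269) ≡ 1 (mod 24960), hence d ≡ -2269 ≡ 22691 (mod 24960).

22691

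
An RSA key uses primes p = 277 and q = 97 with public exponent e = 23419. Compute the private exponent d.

φ(n) = (p−1)(q−1) = 276·96 = 26496.
Need d with 23419·d ≡ 1 (mod 26496). Apply the extended Euclidean algorithm:
26496 = 1*23419 + 3077
23419 = 7*3077 + 1880
3077 = 1*1880 + 1197
1880 = 1*1197 + 683
1197 = 1*683 + 514
683 = 1*514 + 169
514 = 3*169 + 7
169 = 24*7 + 1
7 = 7*1 + 0
Back-substitute:
1 = 169 − 24·7
1 = −24·514 + 73·169
1 = 73·683 − 97·514
1 = −97·1197 + 170·683
1 = 170·1880 − 267·1197
1 = −267·3077 + 437·1880
1 = 437·23419 − 3326·3077
1 = −3326·26496 + 3763·23419
So 23419·3763 ≡ 1 (mod 26496), hence d = 3763.

3763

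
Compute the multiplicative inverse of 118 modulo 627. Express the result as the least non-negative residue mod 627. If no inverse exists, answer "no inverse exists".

Apply the Euclidean algorithm to 627 and 118:
627 = 5·118 + 37
118 = 3·37 + 7
37 = 5·7 + 2
7 = 3·2 + 1
2 = 2·1 + 0
The gcd is 1. Working backward:
1 = 7 − 3·2
1 = −3·37 + 16·7
1 = 16·118 − 51·37
1 = −51·627 + 271·118
So 118·271 ≡ 1 (mod 627).

271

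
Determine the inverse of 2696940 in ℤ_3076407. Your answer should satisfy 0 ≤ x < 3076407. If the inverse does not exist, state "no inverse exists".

Compute gcd(2696940, 3076407):
3076407 = 1×2696940 + 379467
2696940 = 7×379467 + 40671
379467 = 9×40671 + 13428
40671 = 3×13428 + 387
13428 = 34×387 + 270
387 = 1×270 + 117
270 = 2×117 + 36
117 = 3×36 + 9
36 = 4×9 + 0
Since gcd = 9 > 1, 2696940 is not a unit mod 3076407.

no inverse exists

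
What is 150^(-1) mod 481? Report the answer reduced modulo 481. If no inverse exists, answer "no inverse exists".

93

Run Euclid on (481, 150):
481 = 3×150 + 31
150 = 4×31 + 26
31 = 1×26 + 5
26 = 5×5 + 1
5 = 5×1 + 0
The gcd is 1. Working backward:
1 = 26 − 5·5
1 = −5·31 + 6·26
1 = 6·150 − 29·31
1 = −29·481 + 93·150
So 150·93 ≡ 1 (mod 481).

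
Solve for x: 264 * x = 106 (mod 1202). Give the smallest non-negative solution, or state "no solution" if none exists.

First find gcd(264, 1202):
1202 = 4*264 + 146
264 = 1*146 + 118
146 = 1*118 + 28
118 = 4*28 + 6
28 = 4*6 + 4
6 = 1*4 + 2
4 = 2*2 + 0
gcd = 2 and 2 | 106, so solutions exist. Divide through by 2: 132x ≡ 53 (mod 601).
Now find 132⁻¹ mod 601:
601 = 4×132 + 73
132 = 1×73 + 59
73 = 1×59 + 14
59 = 4×14 + 3
14 = 4×3 + 2
3 = 1×2 + 1
2 = 2×1 + 0
Back-substitute:
1 = 3 − 2
1 = −14 + 5·3
1 = 5·59 − 21·14
1 = −21·73 + 26·59
1 = 26·132 − 47·73
1 = −47·601 + 214·132
So 132⁻¹ ≡ 214 (mod 601).
Then x ≡ 214·53 ≡ 524 (mod 601); the smallest non-negative solution is x = 524.

524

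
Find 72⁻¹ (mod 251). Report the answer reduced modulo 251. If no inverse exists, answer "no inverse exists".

gcd(251, 72) by repeated division:
251 = 3*72 + 35
72 = 2*35 + 2
35 = 17*2 + 1
2 = 2*1 + 0
Since gcd(72, 251) = 1, back-substitute to write 1 as a combination:
1 = 35 − 17·2
1 = −17·72 + 35·35
1 = 35·251 − 122·72
Thus 72·(-122) ≡ 1 (mod 251); reducing, -122 mod 251 = 129.

129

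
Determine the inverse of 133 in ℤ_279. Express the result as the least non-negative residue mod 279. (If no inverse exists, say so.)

Run Euclid on (279, 133):
279 = 2·133 + 13
133 = 10·13 + 3
13 = 4·3 + 1
3 = 3·1 + 0
Since gcd(133, 279) = 1, back-substitute to write 1 as a combination:
1 = 13 − 4·3
1 = −4·133 + 41·13
1 = 41·279 − 86·133
Hence 133⁻¹ ≡ -86 ≡ 193 (mod 279).

193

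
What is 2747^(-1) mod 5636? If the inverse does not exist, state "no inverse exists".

1151

Apply the Euclidean algorithm to 5636 and 2747:
5636 = 2×2747 + 142
2747 = 19×142 + 49
142 = 2×49 + 44
49 = 1×44 + 5
44 = 8×5 + 4
5 = 1×4 + 1
4 = 4×1 + 0
Since gcd(2747, 5636) = 1, back-substitute to write 1 as a combination:
1 = 5 − 4
1 = −44 + 9·5
1 = 9·49 − 10·44
1 = −10·142 + 29·49
1 = 29·2747 − 561·142
1 = −561·5636 + 1151·2747
So 2747·1151 ≡ 1 (mod 5636).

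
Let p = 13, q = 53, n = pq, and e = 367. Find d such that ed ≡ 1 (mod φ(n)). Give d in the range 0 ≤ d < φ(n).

607

φ(n) = (p−1)(q−1) = 12·52 = 624.
Need d with 367·d ≡ 1 (mod 624). Apply the extended Euclidean algorithm:
624 = 1*367 + 257
367 = 1*257 + 110
257 = 2*110 + 37
110 = 2*37 + 36
37 = 1*36 + 1
36 = 36*1 + 0
Back-substitute:
1 = 37 − 36
1 = −110 + 3·37
1 = 3·257 − 7·110
1 = −7·367 + 10·257
1 = 10·624 − 17·367
So 367·(-17) ≡ 1 (mod 624), hence d ≡ -17 ≡ 607 (mod 624).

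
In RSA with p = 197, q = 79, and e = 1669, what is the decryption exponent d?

229

φ(n) = (p−1)(q−1) = 196·78 = 15288.
Need d with 1669·d ≡ 1 (mod 15288). Apply the extended Euclidean algorithm:
15288 = 9·1669 + 267
1669 = 6·267 + 67
267 = 3·67 + 66
67 = 1·66 + 1
66 = 66·1 + 0
Back-substitute:
1 = 67 − 66
1 = −267 + 4·67
1 = 4·1669 − 25·267
1 = −25·15288 + 229·1669
So 1669·229 ≡ 1 (mod 15288), hence d = 229.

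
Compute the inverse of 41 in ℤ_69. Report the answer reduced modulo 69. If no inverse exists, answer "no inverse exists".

gcd(69, 41) by repeated division:
69 = 1*41 + 28
41 = 1*28 + 13
28 = 2*13 + 2
13 = 6*2 + 1
2 = 2*1 + 0
The gcd is 1. Working backward:
1 = 13 − 6·2
1 = −6·28 + 13·13
1 = 13·41 − 19·28
1 = −19·69 + 32·41
So 41·32 ≡ 1 (mod 69).

32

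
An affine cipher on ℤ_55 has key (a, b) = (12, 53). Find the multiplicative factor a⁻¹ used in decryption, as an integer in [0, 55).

gcd(55, 12) by repeated division:
55 = 4×12 + 7
12 = 1×7 + 5
7 = 1×5 + 2
5 = 2×2 + 1
2 = 2×1 + 0
The gcd is 1. Working backward:
1 = 5 − 2·2
1 = −2·7 + 3·5
1 = 3·12 − 5·7
1 = −5·55 + 23·12
So 12·23 ≡ 1 (mod 55).

23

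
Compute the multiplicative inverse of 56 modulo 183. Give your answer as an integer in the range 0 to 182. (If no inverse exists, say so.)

134

Extended Euclidean algorithm:
183 = 3*56 + 15
56 = 3*15 + 11
15 = 1*11 + 4
11 = 2*4 + 3
4 = 1*3 + 1
3 = 3*1 + 0
The gcd is 1. Working backward:
1 = 4 − 3
1 = −11 + 3·4
1 = 3·15 − 4·11
1 = −4·56 + 15·15
1 = 15·183 − 49·56
Hence 56⁻¹ ≡ -49 ≡ 134 (mod 183).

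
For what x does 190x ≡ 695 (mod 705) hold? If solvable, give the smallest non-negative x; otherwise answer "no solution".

First find gcd(190, 705):
705 = 3*190 + 135
190 = 1*135 + 55
135 = 2*55 + 25
55 = 2*25 + 5
25 = 5*5 + 0
gcd = 5 and 5 | 695, so solutions exist. Divide through by 5: 38x ≡ 139 (mod 141).
Now find 38⁻¹ mod 141:
141 = 3·38 + 27
38 = 1·27 + 11
27 = 2·11 + 5
11 = 2·5 + 1
5 = 5·1 + 0
Back-substitute:
1 = 11 − 2·5
1 = −2·27 + 5·11
1 = 5·38 − 7·27
1 = −7·141 + 26·38
So 38⁻¹ ≡ 26 (mod 141).
Then x ≡ 26·139 ≡ 89 (mod 141); the smallest non-negative solution is x = 89.

89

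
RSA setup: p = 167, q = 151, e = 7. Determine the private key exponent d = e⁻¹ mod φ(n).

φ(n) = (p−1)(q−1) = 166·150 = 24900.
Need d with 7·d ≡ 1 (mod 24900). Apply the extended Euclidean algorithm:
24900 = 3557×7 + 1
7 = 7×1 + 0
Back-substitute:
1 = 24900 − 3557·7
So 7·(-3557) ≡ 1 (mod 24900), hence d ≡ -3557 ≡ 21343 (mod 24900).

21343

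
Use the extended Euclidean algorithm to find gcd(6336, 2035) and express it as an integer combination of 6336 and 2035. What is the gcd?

Repeated division:
6336 = 3×2035 + 231
2035 = 8×231 + 187
231 = 1×187 + 44
187 = 4×44 + 11
44 = 4×11 + 0
gcd(6336, 2035) = 11.
Back-substituting:
11 = 187 − 4·44
11 = −4·231 + 5·187
11 = 5·2035 − 44·231
11 = −44·6336 + 137·2035
So 11 = (-44)·6336 + (137)·2035.

11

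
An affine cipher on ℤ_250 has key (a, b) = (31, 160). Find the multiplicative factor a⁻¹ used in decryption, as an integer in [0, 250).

121

Apply the Euclidean algorithm to 250 and 31:
250 = 8*31 + 2
31 = 15*2 + 1
2 = 2*1 + 0
The gcd is 1. Working backward:
1 = 31 − 15·2
1 = −15·250 + 121·31
So 31·121 ≡ 1 (mod 250).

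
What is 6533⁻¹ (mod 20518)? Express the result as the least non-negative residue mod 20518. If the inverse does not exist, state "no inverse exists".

Run Euclid on (20518, 6533):
20518 = 3×6533 + 919
6533 = 7×919 + 100
919 = 9×100 + 19
100 = 5×19 + 5
19 = 3×5 + 4
5 = 1×4 + 1
4 = 4×1 + 0
Since gcd(6533, 20518) = 1, back-substitute to write 1 as a combination:
1 = 5 − 4
1 = −19 + 4·5
1 = 4·100 − 21·19
1 = −21·919 + 193·100
1 = 193·6533 − 1372·919
1 = −1372·20518 + 4309·6533
So 6533·4309 ≡ 1 (mod 20518).

4309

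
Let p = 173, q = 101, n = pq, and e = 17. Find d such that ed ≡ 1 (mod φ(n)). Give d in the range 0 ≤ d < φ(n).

φ(n) = (p−1)(q−1) = 172·100 = 17200.
Need d with 17·d ≡ 1 (mod 17200). Apply the extended Euclidean algorithm:
17200 = 1011×17 + 13
17 = 1×13 + 4
13 = 3×4 + 1
4 = 4×1 + 0
Back-substitute:
1 = 13 − 3·4
1 = −3·17 + 4·13
1 = 4·17200 − 4047·17
So 17·(-4047) ≡ 1 (mod 17200), hence d ≡ -4047 ≡ 13153 (mod 17200).

13153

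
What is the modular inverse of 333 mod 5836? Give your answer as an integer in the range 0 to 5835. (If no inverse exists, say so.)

gcd(5836, 333) by repeated division:
5836 = 17·333 + 175
333 = 1·175 + 158
175 = 1·158 + 17
158 = 9·17 + 5
17 = 3·5 + 2
5 = 2·2 + 1
2 = 2·1 + 0
The gcd is 1. Working backward:
1 = 5 − 2·2
1 = −2·17 + 7·5
1 = 7·158 − 65·17
1 = −65·175 + 72·158
1 = 72·333 − 137·175
1 = −137·5836 + 2401·333
So 333·2401 ≡ 1 (mod 5836).

2401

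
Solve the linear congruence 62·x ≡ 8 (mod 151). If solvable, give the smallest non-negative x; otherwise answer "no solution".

5

First find gcd(62, 151):
151 = 2·62 + 27
62 = 2·27 + 8
27 = 3·8 + 3
8 = 2·3 + 2
3 = 1·2 + 1
2 = 2·1 + 0
gcd = 1, so a unique solution mod 151 exists.
Back-substitute for the Bézout coefficients:
1 = 3 − 2
1 = −8 + 3·3
1 = 3·27 − 10·8
1 = −10·62 + 23·27
1 = 23·151 − 56·62
So 62·(-56) ≡ 1 (mod 151), giving 62⁻¹ ≡ 95.
x ≡ 62⁻¹·8 ≡ 95·8 ≡ 5 (mod 151).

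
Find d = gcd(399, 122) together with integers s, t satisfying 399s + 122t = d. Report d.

1

Euclidean algorithm:
399 = 3·122 + 33
122 = 3·33 + 23
33 = 1·23 + 10
23 = 2·10 + 3
10 = 3·3 + 1
3 = 3·1 + 0
gcd(399, 122) = 1.
Express as a combination:
1 = 10 − 3·3
1 = −3·23 + 7·10
1 = 7·33 − 10·23
1 = −10·122 + 37·33
1 = 37·399 − 121·122
So 1 = (37)·399 + (-121)·122.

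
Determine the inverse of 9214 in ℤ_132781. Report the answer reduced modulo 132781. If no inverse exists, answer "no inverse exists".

Run Euclid on (132781, 9214):
132781 = 14·9214 + 3785
9214 = 2·3785 + 1644
3785 = 2·1644 + 497
1644 = 3·497 + 153
497 = 3·153 + 38
153 = 4·38 + 1
38 = 38·1 + 0
The gcd is 1. Working backward:
1 = 153 − 4·38
1 = −4·497 + 13·153
1 = 13·1644 − 43·497
1 = −43·3785 + 99·1644
1 = 99·9214 − 241·3785
1 = −241·132781 + 3473·9214
So 9214·3473 ≡ 1 (mod 132781).

3473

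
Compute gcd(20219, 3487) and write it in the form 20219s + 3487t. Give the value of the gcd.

1

Apply Euclid's algorithm to 20219 and 3487:
20219 = 5×3487 + 2784
3487 = 1×2784 + 703
2784 = 3×703 + 675
703 = 1×675 + 28
675 = 24×28 + 3
28 = 9×3 + 1
3 = 3×1 + 0
gcd(20219, 3487) = 1.
Working backward:
1 = 28 − 9·3
1 = −9·675 + 217·28
1 = 217·703 − 226·675
1 = −226·2784 + 895·703
1 = 895·3487 − 1121·2784
1 = −1121·20219 + 6500·3487
So 1 = (-1121)·20219 + (6500)·3487.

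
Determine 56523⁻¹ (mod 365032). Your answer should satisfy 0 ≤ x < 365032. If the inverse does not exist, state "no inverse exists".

86035

Apply the Euclidean algorithm to 365032 and 56523:
365032 = 6·56523 + 25894
56523 = 2·25894 + 4735
25894 = 5·4735 + 2219
4735 = 2·2219 + 297
2219 = 7·297 + 140
297 = 2·140 + 17
140 = 8·17 + 4
17 = 4·4 + 1
4 = 4·1 + 0
gcd = 1, so the inverse exists. Back-substitute:
1 = 17 − 4·4
1 = −4·140 + 33·17
1 = 33·297 − 70·140
1 = −70·2219 + 523·297
1 = 523·4735 − 1116·2219
1 = −1116·25894 + 6103·4735
1 = 6103·56523 − 13322·25894
1 = −13322·365032 + 86035·56523
So 56523·86035 ≡ 1 (mod 365032).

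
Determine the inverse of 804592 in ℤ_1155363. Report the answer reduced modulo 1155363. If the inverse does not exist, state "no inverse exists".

Extended Euclidean algorithm:
1155363 = 1×804592 + 350771
804592 = 2×350771 + 103050
350771 = 3×103050 + 41621
103050 = 2×41621 + 19808
41621 = 2×19808 + 2005
19808 = 9×2005 + 1763
2005 = 1×1763 + 242
1763 = 7×242 + 69
242 = 3×69 + 35
69 = 1×35 + 34
35 = 1×34 + 1
34 = 34×1 + 0
The gcd is 1. Working backward:
1 = 35 − 34
1 = −69 + 2·35
1 = 2·242 − 7·69
1 = −7·1763 + 51·242
1 = 51·2005 − 58·1763
1 = −58·19808 + 573·2005
1 = 573·41621 − 1204·19808
1 = −1204·103050 + 2981·41621
1 = 2981·350771 − 10147·103050
1 = −10147·804592 + 23275·350771
1 = 23275·1155363 − 33422·804592
Thus 804592·(-33422) ≡ 1 (mod 1155363); reducing, -33422 mod 1155363 = 1121941.

1121941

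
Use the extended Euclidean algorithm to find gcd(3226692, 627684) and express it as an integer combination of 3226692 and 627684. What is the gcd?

12

Repeated division:
3226692 = 5×627684 + 88272
627684 = 7×88272 + 9780
88272 = 9×9780 + 252
9780 = 38×252 + 204
252 = 1×204 + 48
204 = 4×48 + 12
48 = 4×12 + 0
gcd(3226692, 627684) = 12.
Express as a combination:
12 = 204 − 4·48
12 = −4·252 + 5·204
12 = 5·9780 − 194·252
12 = −194·88272 + 1751·9780
12 = 1751·627684 − 12451·88272
12 = −12451·3226692 + 64006·627684
So 12 = (-12451)·3226692 + (64006)·627684.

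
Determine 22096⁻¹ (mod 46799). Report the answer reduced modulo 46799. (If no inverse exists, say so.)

20267

Run Euclid on (46799, 22096):
46799 = 2*22096 + 2607
22096 = 8*2607 + 1240
2607 = 2*1240 + 127
1240 = 9*127 + 97
127 = 1*97 + 30
97 = 3*30 + 7
30 = 4*7 + 2
7 = 3*2 + 1
2 = 2*1 + 0
The gcd is 1. Working backward:
1 = 7 − 3·2
1 = −3·30 + 13·7
1 = 13·97 − 42·30
1 = −42·127 + 55·97
1 = 55·1240 − 537·127
1 = −537·2607 + 1129·1240
1 = 1129·22096 − 9569·2607
1 = −9569·46799 + 20267·22096
So 22096·20267 ≡ 1 (mod 46799).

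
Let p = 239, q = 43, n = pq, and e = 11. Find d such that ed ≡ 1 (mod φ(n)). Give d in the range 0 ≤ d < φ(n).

φ(n) = (p−1)(q−1) = 238·42 = 9996.
Need d with 11·d ≡ 1 (mod 9996). Apply the extended Euclidean algorithm:
9996 = 908·11 + 8
11 = 1·8 + 3
8 = 2·3 + 2
3 = 1·2 + 1
2 = 2·1 + 0
Back-substitute:
1 = 3 − 2
1 = −8 + 3·3
1 = 3·11 − 4·8
1 = −4·9996 + 3635·11
So 11·3635 ≡ 1 (mod 9996), hence d = 3635.

3635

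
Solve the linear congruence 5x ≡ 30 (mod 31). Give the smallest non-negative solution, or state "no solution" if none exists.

First find gcd(5, 31):
31 = 6×5 + 1
5 = 5×1 + 0
gcd = 1, so a unique solution mod 31 exists.
Back-substitute for the Bézout coefficients:
1 = 31 − 6·5
So 5·(-6) ≡ 1 (mod 31), giving 5⁻¹ ≡ 25.
x ≡ 5⁻¹·30 ≡ 25·30 ≡ 6 (mod 31).

6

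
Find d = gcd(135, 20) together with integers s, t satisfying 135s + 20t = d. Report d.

5

Repeated division:
135 = 6·20 + 15
20 = 1·15 + 5
15 = 3·5 + 0
gcd(135, 20) = 5.
Express as a combination:
5 = 20 − 15
5 = −135 + 7·20
So 5 = (-1)·135 + (7)·20.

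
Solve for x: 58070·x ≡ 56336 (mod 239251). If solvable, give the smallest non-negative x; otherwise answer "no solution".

First find gcd(58070, 239251):
239251 = 4*58070 + 6971
58070 = 8*6971 + 2302
6971 = 3*2302 + 65
2302 = 35*65 + 27
65 = 2*27 + 11
27 = 2*11 + 5
11 = 2*5 + 1
5 = 5*1 + 0
gcd = 1, so a unique solution mod 239251 exists.
Back-substitute for the Bézout coefficients:
1 = 11 − 2·5
1 = −2·27 + 5·11
1 = 5·65 − 12·27
1 = −12·2302 + 425·65
1 = 425·6971 − 1287·2302
1 = −1287·58070 + 10721·6971
1 = 10721·239251 − 44171·58070
So 58070·(-44171) ≡ 1 (mod 239251), giving 58070⁻¹ ≡ 195080.
x ≡ 58070⁻¹·56336 ≡ 195080·56336 ≡ 32195 (mod 239251).

32195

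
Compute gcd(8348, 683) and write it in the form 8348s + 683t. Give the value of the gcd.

Euclidean algorithm:
8348 = 12×683 + 152
683 = 4×152 + 75
152 = 2×75 + 2
75 = 37×2 + 1
2 = 2×1 + 0
gcd(8348, 683) = 1.
Back-substituting:
1 = 75 − 37·2
1 = −37·152 + 75·75
1 = 75·683 − 337·152
1 = −337·8348 + 4119·683
So 1 = (-337)·8348 + (4119)·683.

1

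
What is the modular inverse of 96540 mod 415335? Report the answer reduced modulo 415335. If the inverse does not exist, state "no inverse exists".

no inverse exists

Compute gcd(96540, 415335):
415335 = 4·96540 + 29175
96540 = 3·29175 + 9015
29175 = 3·9015 + 2130
9015 = 4·2130 + 495
2130 = 4·495 + 150
495 = 3·150 + 45
150 = 3·45 + 15
45 = 3·15 + 0
Since gcd = 15 > 1, 96540 is not a unit mod 415335.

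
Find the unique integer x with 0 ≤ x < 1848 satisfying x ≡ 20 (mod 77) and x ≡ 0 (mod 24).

1560

Write x = 20 + 77·k. Then 77·k ≡ 0 − 20 ≡ 4 (mod 24).
Need 77⁻¹ mod 24. Extended Euclid on (24, 5):
24 = 4×5 + 4
5 = 1×4 + 1
4 = 4×1 + 0
Back-substitute:
1 = 5 − 4
1 = −24 + 5·5
77⁻¹ ≡ 5 (mod 24), so k ≡ 5·4 ≡ 20 (mod 24).
x = 20 + 77·20 = 1560.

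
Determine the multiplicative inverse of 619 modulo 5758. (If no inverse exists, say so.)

Apply the Euclidean algorithm to 5758 and 619:
5758 = 9×619 + 187
619 = 3×187 + 58
187 = 3×58 + 13
58 = 4×13 + 6
13 = 2×6 + 1
6 = 6×1 + 0
The gcd is 1. Working backward:
1 = 13 − 2·6
1 = −2·58 + 9·13
1 = 9·187 − 29·58
1 = −29·619 + 96·187
1 = 96·5758 − 893·619
Thus 619·(-893) ≡ 1 (mod 5758); reducing, -893 mod 5758 = 4865.

4865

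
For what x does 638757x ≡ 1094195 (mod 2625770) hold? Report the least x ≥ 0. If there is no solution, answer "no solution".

gcd(638757, 2625770):
2625770 = 4·638757 + 70742
638757 = 9·70742 + 2079
70742 = 34·2079 + 56
2079 = 37·56 + 7
56 = 8·7 + 0
gcd = 7, but 7 ∤ 1094195, so the congruence has no solution.

no solution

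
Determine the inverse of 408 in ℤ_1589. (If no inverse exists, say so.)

74

Extended Euclidean algorithm:
1589 = 3*408 + 365
408 = 1*365 + 43
365 = 8*43 + 21
43 = 2*21 + 1
21 = 21*1 + 0
gcd = 1, so the inverse exists. Back-substitute:
1 = 43 − 2·21
1 = −2·365 + 17·43
1 = 17·408 − 19·365
1 = −19·1589 + 74·408
So 408·74 ≡ 1 (mod 1589).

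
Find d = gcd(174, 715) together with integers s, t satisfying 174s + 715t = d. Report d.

Euclidean algorithm:
715 = 4×174 + 19
174 = 9×19 + 3
19 = 6×3 + 1
3 = 3×1 + 0
gcd(174, 715) = 1.
Express as a combination:
1 = 19 − 6·3
1 = −6·174 + 55·19
1 = 55·715 − 226·174
So 1 = (55)·715 + (-226)·174.

1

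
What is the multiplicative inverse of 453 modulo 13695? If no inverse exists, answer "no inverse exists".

no inverse exists

Euclidean algorithm on 13695, 453:
13695 = 30·453 + 105
453 = 4·105 + 33
105 = 3·33 + 6
33 = 5·6 + 3
6 = 2·3 + 0
Since gcd = 3 > 1, 453 is not a unit mod 13695.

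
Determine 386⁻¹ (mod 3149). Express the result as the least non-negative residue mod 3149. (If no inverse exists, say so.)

2994

Apply the Euclidean algorithm to 3149 and 386:
3149 = 8*386 + 61
386 = 6*61 + 20
61 = 3*20 + 1
20 = 20*1 + 0
gcd = 1, so the inverse exists. Back-substitute:
1 = 61 − 3·20
1 = −3·386 + 19·61
1 = 19·3149 − 155·386
So 386·(-155) ≡ 1 (mod 3149), and -155 ≡ 2994 (mod 3149).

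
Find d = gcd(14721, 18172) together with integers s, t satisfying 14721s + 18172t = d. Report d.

Euclidean algorithm:
18172 = 1×14721 + 3451
14721 = 4×3451 + 917
3451 = 3×917 + 700
917 = 1×700 + 217
700 = 3×217 + 49
217 = 4×49 + 21
49 = 2×21 + 7
21 = 3×7 + 0
gcd(14721, 18172) = 7.
Back-substituting:
7 = 49 − 2·21
7 = −2·217 + 9·49
7 = 9·700 − 29·217
7 = −29·917 + 38·700
7 = 38·3451 − 143·917
7 = −143·14721 + 610·3451
7 = 610·18172 − 753·14721
So 7 = (610)·18172 + (-753)·14721.

7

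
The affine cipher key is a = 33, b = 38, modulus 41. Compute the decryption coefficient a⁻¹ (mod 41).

5

Run Euclid on (41, 33):
41 = 1·33 + 8
33 = 4·8 + 1
8 = 8·1 + 0
gcd = 1, so the inverse exists. Back-substitute:
1 = 33 − 4·8
1 = −4·41 + 5·33
So 33·5 ≡ 1 (mod 41).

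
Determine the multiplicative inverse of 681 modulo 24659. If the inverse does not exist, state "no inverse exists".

3621

Extended Euclidean algorithm:
24659 = 36×681 + 143
681 = 4×143 + 109
143 = 1×109 + 34
109 = 3×34 + 7
34 = 4×7 + 6
7 = 1×6 + 1
6 = 6×1 + 0
The gcd is 1. Working backward:
1 = 7 − 6
1 = −34 + 5·7
1 = 5·109 − 16·34
1 = −16·143 + 21·109
1 = 21·681 − 100·143
1 = −100·24659 + 3621·681
So 681·3621 ≡ 1 (mod 24659).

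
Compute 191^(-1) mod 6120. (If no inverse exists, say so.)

gcd(6120, 191) by repeated division:
6120 = 32·191 + 8
191 = 23·8 + 7
8 = 1·7 + 1
7 = 7·1 + 0
gcd = 1, so the inverse exists. Back-substitute:
1 = 8 − 7
1 = −191 + 24·8
1 = 24·6120 − 769·191
So 191·(-769) ≡ 1 (mod 6120), and -769 ≡ 5351 (mod 6120).

5351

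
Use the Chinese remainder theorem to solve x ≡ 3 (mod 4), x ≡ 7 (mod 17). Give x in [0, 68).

Write x = 3 + 4·k. Then 4·k ≡ 7 − 3 ≡ 4 (mod 17).
Need 4⁻¹ mod 17. Extended Euclid on (17, 4):
17 = 4×4 + 1
4 = 4×1 + 0
Back-substitute:
1 = 17 − 4·4
4⁻¹ ≡ 13 (mod 17), so k ≡ 13·4 ≡ 1 (mod 17).
x = 3 + 4·1 = 7.

7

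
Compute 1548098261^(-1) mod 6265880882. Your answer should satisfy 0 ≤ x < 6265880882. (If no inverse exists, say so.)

Apply the Euclidean algorithm to 6265880882 and 1548098261:
6265880882 = 4·1548098261 + 73487838
1548098261 = 21·73487838 + 4853663
73487838 = 15·4853663 + 682893
4853663 = 7·682893 + 73412
682893 = 9·73412 + 22185
73412 = 3·22185 + 6857
22185 = 3·6857 + 1614
6857 = 4·1614 + 401
1614 = 4·401 + 10
401 = 40·10 + 1
10 = 10·1 + 0
Since gcd(1548098261, 6265880882) = 1, back-substitute to write 1 as a combination:
1 = 401 − 40·10
1 = −40·1614 + 161·401
1 = 161·6857 − 684·1614
1 = −684·22185 + 2213·6857
1 = 2213·73412 − 7323·22185
1 = −7323·682893 + 68120·73412
1 = 68120·4853663 − 484163·682893
1 = −484163·73487838 + 7330565·4853663
1 = 7330565·1548098261 − 154426028·73487838
1 = −154426028·6265880882 + 625034677·1548098261
So 1548098261·625034677 ≡ 1 (mod 6265880882).

625034677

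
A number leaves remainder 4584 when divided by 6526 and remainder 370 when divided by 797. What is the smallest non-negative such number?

3704826

Write x = 4584 + 6526·k. Then 6526·k ≡ 370 − 4584 ≡ 568 (mod 797).
Need 6526⁻¹ mod 797. Extended Euclid on (797, 150):
797 = 5*150 + 47
150 = 3*47 + 9
47 = 5*9 + 2
9 = 4*2 + 1
2 = 2*1 + 0
Back-substitute:
1 = 9 − 4·2
1 = −4·47 + 21·9
1 = 21·150 − 67·47
1 = −67·797 + 356·150
6526⁻¹ ≡ 356 (mod 797), so k ≡ 356·568 ≡ 567 (mod 797).
x = 4584 + 6526·567 = 3704826.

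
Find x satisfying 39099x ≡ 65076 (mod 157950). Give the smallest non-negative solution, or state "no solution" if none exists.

33374

First find gcd(39099, 157950):
157950 = 4·39099 + 1554
39099 = 25·1554 + 249
1554 = 6·249 + 60
249 = 4·60 + 9
60 = 6·9 + 6
9 = 1·6 + 3
6 = 2·3 + 0
gcd = 3 and 3 | 65076, so solutions exist. Divide through by 3: 13033x ≡ 21692 (mod 52650).
Now find 13033⁻¹ mod 52650:
52650 = 4·13033 + 518
13033 = 25·518 + 83
518 = 6·83 + 20
83 = 4·20 + 3
20 = 6·3 + 2
3 = 1·2 + 1
2 = 2·1 + 0
Back-substitute:
1 = 3 − 2
1 = −20 + 7·3
1 = 7·83 − 29·20
1 = −29·518 + 181·83
1 = 181·13033 − 4554·518
1 = −4554·52650 + 18397·13033
So 13033⁻¹ ≡ 18397 (mod 52650).
Then x ≡ 18397·21692 ≡ 33374 (mod 52650); the smallest non-negative solution is x = 33374.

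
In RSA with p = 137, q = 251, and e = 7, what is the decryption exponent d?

φ(n) = (p−1)(q−1) = 136·250 = 34000.
Need d with 7·d ≡ 1 (mod 34000). Apply the extended Euclidean algorithm:
34000 = 4857×7 + 1
7 = 7×1 + 0
Back-substitute:
1 = 34000 − 4857·7
So 7·(-4857) ≡ 1 (mod 34000), hence d ≡ -4857 ≡ 29143 (mod 34000).

29143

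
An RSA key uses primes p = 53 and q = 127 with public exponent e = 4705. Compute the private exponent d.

337

φ(n) = (p−1)(q−1) = 52·126 = 6552.
Need d with 4705·d ≡ 1 (mod 6552). Apply the extended Euclidean algorithm:
6552 = 1*4705 + 1847
4705 = 2*1847 + 1011
1847 = 1*1011 + 836
1011 = 1*836 + 175
836 = 4*175 + 136
175 = 1*136 + 39
136 = 3*39 + 19
39 = 2*19 + 1
19 = 19*1 + 0
Back-substitute:
1 = 39 − 2·19
1 = −2·136 + 7·39
1 = 7·175 − 9·136
1 = −9·836 + 43·175
1 = 43·1011 − 52·836
1 = −52·1847 + 95·1011
1 = 95·4705 − 242·1847
1 = −242·6552 + 337·4705
So 4705·337 ≡ 1 (mod 6552), hence d = 337.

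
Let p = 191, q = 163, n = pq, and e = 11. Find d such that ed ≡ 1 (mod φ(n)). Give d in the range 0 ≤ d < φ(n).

φ(n) = (p−1)(q−1) = 190·162 = 30780.
Need d with 11·d ≡ 1 (mod 30780). Apply the extended Euclidean algorithm:
30780 = 2798*11 + 2
11 = 5*2 + 1
2 = 2*1 + 0
Back-substitute:
1 = 11 − 5·2
1 = −5·30780 + 13991·11
So 11·13991 ≡ 1 (mod 30780), hence d = 13991.

13991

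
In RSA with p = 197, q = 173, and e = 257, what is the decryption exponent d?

φ(n) = (p−1)(q−1) = 196·172 = 33712.
Need d with 257·d ≡ 1 (mod 33712). Apply the extended Euclidean algorithm:
33712 = 131·257 + 45
257 = 5·45 + 32
45 = 1·32 + 13
32 = 2·13 + 6
13 = 2·6 + 1
6 = 6·1 + 0
Back-substitute:
1 = 13 − 2·6
1 = −2·32 + 5·13
1 = 5·45 − 7·32
1 = −7·257 + 40·45
1 = 40·33712 − 5247·257
So 257·(-5247) ≡ 1 (mod 33712), hence d ≡ -5247 ≡ 28465 (mod 33712).

28465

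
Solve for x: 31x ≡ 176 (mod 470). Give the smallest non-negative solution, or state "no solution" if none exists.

First find gcd(31, 470):
470 = 15·31 + 5
31 = 6·5 + 1
5 = 5·1 + 0
gcd = 1, so a unique solution mod 470 exists.
Back-substitute for the Bézout coefficients:
1 = 31 − 6·5
1 = −6·470 + 91·31
So 31·(91) ≡ 1 (mod 470), giving 31⁻¹ ≡ 91.
x ≡ 31⁻¹·176 ≡ 91·176 ≡ 36 (mod 470).

36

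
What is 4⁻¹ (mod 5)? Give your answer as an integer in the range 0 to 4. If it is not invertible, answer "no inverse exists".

4

Extended Euclidean algorithm:
5 = 1*4 + 1
4 = 4*1 + 0
Since gcd(4, 5) = 1, back-substitute to write 1 as a combination:
1 = 5 − 4
So 4·(-1) ≡ 1 (mod 5), and -1 ≡ 4 (mod 5).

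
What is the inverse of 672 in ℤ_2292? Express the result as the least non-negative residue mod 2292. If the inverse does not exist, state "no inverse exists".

Compute gcd(672, 2292):
2292 = 3×672 + 276
672 = 2×276 + 120
276 = 2×120 + 36
120 = 3×36 + 12
36 = 3×12 + 0
Since gcd = 12 > 1, 672 is not a unit mod 2292.

no inverse exists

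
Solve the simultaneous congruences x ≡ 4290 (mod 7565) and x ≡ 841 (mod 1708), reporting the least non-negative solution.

5292225

Write x = 4290 + 7565·k. Then 7565·k ≡ 841 − 4290 ≡ 1675 (mod 1708).
Need 7565⁻¹ mod 1708. Extended Euclid on (1708, 733):
1708 = 2·733 + 242
733 = 3·242 + 7
242 = 34·7 + 4
7 = 1·4 + 3
4 = 1·3 + 1
3 = 3·1 + 0
Back-substitute:
1 = 4 − 3
1 = −7 + 2·4
1 = 2·242 − 69·7
1 = −69·733 + 209·242
1 = 209·1708 − 487·733
7565⁻¹ ≡ 1221 (mod 1708), so k ≡ 1221·1675 ≡ 699 (mod 1708).
x = 4290 + 7565·699 = 5292225.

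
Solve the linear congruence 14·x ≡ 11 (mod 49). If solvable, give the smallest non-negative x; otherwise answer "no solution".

gcd(14, 49):
49 = 3·14 + 7
14 = 2·7 + 0
gcd = 7, but 7 ∤ 11, so the congruence has no solution.

no solution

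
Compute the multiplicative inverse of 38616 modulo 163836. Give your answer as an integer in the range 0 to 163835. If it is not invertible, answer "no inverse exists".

Euclidean algorithm on 163836, 38616:
163836 = 4*38616 + 9372
38616 = 4*9372 + 1128
9372 = 8*1128 + 348
1128 = 3*348 + 84
348 = 4*84 + 12
84 = 7*12 + 0
Since gcd = 12 > 1, 38616 is not a unit mod 163836.

no inverse exists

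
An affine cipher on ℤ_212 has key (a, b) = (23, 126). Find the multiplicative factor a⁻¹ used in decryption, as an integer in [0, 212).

gcd(212, 23) by repeated division:
212 = 9×23 + 5
23 = 4×5 + 3
5 = 1×3 + 2
3 = 1×2 + 1
2 = 2×1 + 0
Since gcd(23, 212) = 1, back-substitute to write 1 as a combination:
1 = 3 − 2
1 = −5 + 2·3
1 = 2·23 − 9·5
1 = −9·212 + 83·23
So 23·83 ≡ 1 (mod 212).

83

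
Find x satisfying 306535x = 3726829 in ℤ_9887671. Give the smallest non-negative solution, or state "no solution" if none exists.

First find gcd(306535, 9887671):
9887671 = 32·306535 + 78551
306535 = 3·78551 + 70882
78551 = 1·70882 + 7669
70882 = 9·7669 + 1861
7669 = 4·1861 + 225
1861 = 8·225 + 61
225 = 3·61 + 42
61 = 1·42 + 19
42 = 2·19 + 4
19 = 4·4 + 3
4 = 1·3 + 1
3 = 3·1 + 0
gcd = 1, so a unique solution mod 9887671 exists.
Back-substitute for the Bézout coefficients:
1 = 4 − 3
1 = −19 + 5·4
1 = 5·42 − 11·19
1 = −11·61 + 16·42
1 = 16·225 − 59·61
1 = −59·1861 + 488·225
1 = 488·7669 − 2011·1861
1 = −2011·70882 + 18587·7669
1 = 18587·78551 − 20598·70882
1 = −20598·306535 + 80381·78551
1 = 80381·9887671 − 2592790·306535
So 306535·(-2592790) ≡ 1 (mod 9887671), giving 306535⁻¹ ≡ 7294881.
x ≡ 306535⁻¹·3726829 ≡ 7294881·3726829 ≡ 9612247 (mod 9887671).

9612247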